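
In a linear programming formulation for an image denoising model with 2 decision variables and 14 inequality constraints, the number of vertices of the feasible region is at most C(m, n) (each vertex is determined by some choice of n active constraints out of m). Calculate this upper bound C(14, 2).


Each vertex corresponds to some choice of n active constraints out of m, so the number of vertices is at most C(m, n) = m! / (n!(m-n)!).
m = 14, n = 2
Numerator: 14 * 13
Denominator: 2! = 2
C(14, 2) = 91


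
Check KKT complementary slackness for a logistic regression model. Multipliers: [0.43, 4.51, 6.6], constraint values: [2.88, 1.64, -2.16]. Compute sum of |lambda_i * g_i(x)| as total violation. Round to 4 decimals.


KKT complementary slackness check:
lambda_1 * g_1 = 0.43 * 2.88 = 1.2384
lambda_2 * g_2 = 4.51 * 1.64 = 7.3964
lambda_3 * g_3 = 6.6 * -2.16 = -14.256
Total violation = 1.2384 + 7.3964 + 14.256 = 22.8908


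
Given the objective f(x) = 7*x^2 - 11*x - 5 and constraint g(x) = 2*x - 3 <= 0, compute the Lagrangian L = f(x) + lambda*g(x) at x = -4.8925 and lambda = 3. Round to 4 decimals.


Step 1: Evaluate f(x).
f(-4.8925) = 7*(-4.8925)^2 - 11*(-4.8925) - 5 = 216.3734
Step 2: Evaluate g(x).
g(-4.8925) = 2*-4.8925 - 3 = -12.785
Step 3: Compute Lagrangian.
L = 216.3734 + 3*-12.785 = 178.0184


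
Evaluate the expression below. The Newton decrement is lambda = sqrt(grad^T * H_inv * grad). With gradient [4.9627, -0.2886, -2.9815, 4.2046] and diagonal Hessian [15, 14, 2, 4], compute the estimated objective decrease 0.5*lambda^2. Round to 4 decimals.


Step 1: H is diagonal, so H^(-1) * g = [0.3308, -0.0206, -1.4908, 1.0512].
Step 2: g^T H^(-1) g = sum_i g_i^2 / H_ii
  = (4.9627)^2/15 + (-0.2886)^2/14 + (-2.9815)^2/2 + (4.2046)^2/4
  = 1.6419 + 0.0059 + 4.4447 + 4.4197 = 10.5122
Step 3: Objective decrease = 0.5 * g^T H^(-1) g = 5.2561


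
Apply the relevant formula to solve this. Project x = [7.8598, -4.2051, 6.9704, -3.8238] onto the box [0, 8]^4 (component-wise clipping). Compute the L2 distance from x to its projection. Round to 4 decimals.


Project each component onto [0, 8].
clip(7.8598) = 7.8598, clip(-4.2051) = 0.0, clip(6.9704) = 6.9704, clip(-3.8238) = 0.0
Projection = [7.8598, 0.0, 6.9704, 0.0]
Squared diffs: [0.0, 17.6829, 0.0, 14.6214]
Distance = sqrt(32.3043) = 5.6837


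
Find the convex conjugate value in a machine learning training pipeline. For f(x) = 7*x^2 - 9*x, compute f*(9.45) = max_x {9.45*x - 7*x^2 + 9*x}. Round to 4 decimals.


f*(y) = sup_x {y*x - a*x^2 - b*x} = sup_x {(y-b)*x - a*x^2}
FOC: (y - b) - 2a*x = 0 => x* = (y - b)/(2a)
x* = (9.45 + 9)/(2*7) = 1.3179
f*(9.45) = (y-b)^2/(4a) = (9.45 + 9)^2/(4*7)
= 340.4025/28 = 12.1572


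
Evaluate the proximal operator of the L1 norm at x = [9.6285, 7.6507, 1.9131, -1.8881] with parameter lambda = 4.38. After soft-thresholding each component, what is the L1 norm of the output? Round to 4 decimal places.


Soft-thresholding with lambda = 4.38:
prox(9.6285) = sign(9.6285)*max(|9.6285| - 4.38, 0) = 5.2485
prox(7.6507) = sign(7.6507)*max(|7.6507| - 4.38, 0) = 3.2707
prox(1.9131) = sign(1.9131)*max(|1.9131| - 4.38, 0) = 0.0
prox(-1.8881) = sign(-1.8881)*max(|-1.8881| - 4.38, 0) = 0.0
prox(x) = [5.2485, 3.2707, 0.0, 0.0]
||prox(x)||_1 = 5.2485 + 3.2707 + 0.0 + 0.0 = 8.5192


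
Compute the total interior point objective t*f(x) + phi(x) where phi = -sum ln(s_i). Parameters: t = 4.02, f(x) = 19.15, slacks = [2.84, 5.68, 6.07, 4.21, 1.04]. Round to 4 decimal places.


Step 1: Compute log-barrier.
ln values: [1.0438, 1.737, 1.8034, 1.4375, 0.0392]
phi = -(1.0438 + 1.737 + 1.8034 + 1.4375 + 0.0392) = -6.0608
Step 2: Compute augmented objective.
t*f(x) = 4.02*19.15 = 76.983
Total = 76.983 - 6.0608 = 70.9222


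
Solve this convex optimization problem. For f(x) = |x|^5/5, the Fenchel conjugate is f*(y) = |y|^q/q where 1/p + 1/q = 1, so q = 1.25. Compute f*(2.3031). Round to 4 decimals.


The conjugate exponent q satisfies 1/p + 1/q = 1.
p = 5, so q = 5/(5 - 1) = 1.25
|y|^q = 2.3031^1.25 = 2.8372
f*(2.3031) = 2.8372 / 1.25 = 2.2698


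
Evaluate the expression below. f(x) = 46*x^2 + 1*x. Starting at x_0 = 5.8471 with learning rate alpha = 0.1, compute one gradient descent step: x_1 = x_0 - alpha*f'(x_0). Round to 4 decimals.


We compute the gradient at x_0 and apply the update.
f'(x) = 92*x + 1
f'(5.8471) = 92*5.8471 + 1 = 538.9332
x_1 = 5.8471 - 0.1*538.9332 = -48.0462


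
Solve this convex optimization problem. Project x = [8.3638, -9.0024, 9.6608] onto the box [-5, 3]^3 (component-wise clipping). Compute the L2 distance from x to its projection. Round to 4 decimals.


Project each component onto [-5, 3].
clip(8.3638) = 3.0, clip(-9.0024) = -5.0, clip(9.6608) = 3.0
Projection = [3.0, -5.0, 3.0]
Squared diffs: [28.7704, 16.0192, 44.3663]
Distance = sqrt(89.1559) = 9.4422


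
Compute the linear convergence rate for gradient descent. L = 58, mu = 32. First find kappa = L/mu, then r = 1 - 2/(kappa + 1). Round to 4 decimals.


Step 1: Compute the condition number.
kappa = L/mu = 58/32 = 1.8125
Step 2: Compute the convergence rate.
r = 1 - 2/(kappa + 1) = 1 - 2*mu/(L + mu) = (L - mu)/(L + mu) = 26/90 = 0.2889


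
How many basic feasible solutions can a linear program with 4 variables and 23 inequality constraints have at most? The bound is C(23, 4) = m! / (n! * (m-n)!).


Each vertex corresponds to some choice of n active constraints out of m, so the number of vertices is at most C(m, n) = m! / (n!(m-n)!).
m = 23, n = 4
Numerator: 23 * 22 * 21 * 20
Denominator: 4! = 24
C(23, 4) = 8855


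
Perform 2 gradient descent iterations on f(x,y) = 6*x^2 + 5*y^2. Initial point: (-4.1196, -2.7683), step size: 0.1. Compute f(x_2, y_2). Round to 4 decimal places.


Gradient descent on f(x,y) = 6*x^2 + 5*y^2.
Starting point: (-4.1196, -2.7683), alpha = 0.1
Step 1: grad_x = 2*6*-4.1196 = -49.4352, grad_y = 2*5*-2.7683 = -27.683
  x_1 = -4.1196 - 0.1*-49.4352 = 0.8239
  y_1 = -2.7683 - 0.1*-27.683 = 0.0
Step 2: grad_x = 2*6*0.8239 = 9.887, grad_y = 2*5*0.0 = 0.0
  x_2 = 0.8239 - 0.1*9.887 = -0.1648
  y_2 = 0.0 - 0.1*0.0 = 0.0
f(-0.1648, 0.0) = 6*(-0.1648)^2 + 5*0.0^2 = 0.1629


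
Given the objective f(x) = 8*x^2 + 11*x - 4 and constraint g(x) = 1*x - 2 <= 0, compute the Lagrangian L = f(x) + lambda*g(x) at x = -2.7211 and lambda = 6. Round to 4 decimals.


Step 1: Evaluate f(x).
f(-2.7211) = 8*(-2.7211)^2 + 11*(-2.7211) - 4 = 25.303
Step 2: Evaluate g(x).
g(-2.7211) = 1*-2.7211 - 2 = -4.7211
Step 3: Compute Lagrangian.
L = 25.303 + 6*-4.7211 = -3.0236


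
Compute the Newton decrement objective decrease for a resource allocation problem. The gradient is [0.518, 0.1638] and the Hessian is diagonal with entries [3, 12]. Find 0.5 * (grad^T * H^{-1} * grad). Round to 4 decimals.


Step 1: H is diagonal, so H^(-1) * g = [0.1727, 0.0137].
Step 2: g^T H^(-1) g = sum_i g_i^2 / H_ii
  = (0.518)^2/3 + (0.1638)^2/12
  = 0.0894 + 0.0022 = 0.0917
Step 3: Objective decrease = 0.5 * g^T H^(-1) g = 0.0458


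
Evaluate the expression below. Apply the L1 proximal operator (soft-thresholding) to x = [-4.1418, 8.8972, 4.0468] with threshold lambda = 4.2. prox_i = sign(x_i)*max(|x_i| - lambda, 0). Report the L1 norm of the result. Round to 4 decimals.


Soft-thresholding with lambda = 4.2:
prox(-4.1418) = sign(-4.1418)*max(|-4.1418| - 4.2, 0) = 0.0
prox(8.8972) = sign(8.8972)*max(|8.8972| - 4.2, 0) = 4.6972
prox(4.0468) = sign(4.0468)*max(|4.0468| - 4.2, 0) = 0.0
prox(x) = [0.0, 4.6972, 0.0]
||prox(x)||_1 = 0.0 + 4.6972 + 0.0 = 4.6972


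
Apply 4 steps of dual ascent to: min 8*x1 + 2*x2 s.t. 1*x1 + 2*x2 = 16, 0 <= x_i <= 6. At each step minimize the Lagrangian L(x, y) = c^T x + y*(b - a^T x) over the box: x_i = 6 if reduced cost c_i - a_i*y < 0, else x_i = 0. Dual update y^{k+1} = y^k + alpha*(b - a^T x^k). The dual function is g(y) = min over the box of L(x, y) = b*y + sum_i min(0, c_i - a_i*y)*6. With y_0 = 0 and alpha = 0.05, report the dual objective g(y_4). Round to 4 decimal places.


Dual ascent for LP: min 8*x1 + 2*x2, 1*x1 + 2*x2 = 16, 0 <= x_i <= 6
Step 1: y^k = 0.0, reduced costs: (8.0, 2.0)
  x^k = (0.0, 0.0), subgradient = b - a^T x = 16.0
  y^{k+1} = 0.0 + 0.05*16.0 = 0.8
Step 2: y^k = 0.8, reduced costs: (7.2, 0.4)
  x^k = (0.0, 0.0), subgradient = b - a^T x = 16.0
  y^{k+1} = 0.8 + 0.05*16.0 = 1.6
Step 3: y^k = 1.6, reduced costs: (6.4, -1.2)
  x^k = (0.0, 6.0), subgradient = b - a^T x = 4.0
  y^{k+1} = 1.6 + 0.05*4.0 = 1.8
Step 4: y^k = 1.8, reduced costs: (6.2, -1.6)
  x^k = (0.0, 6.0), subgradient = b - a^T x = 4.0
  y^{k+1} = 1.8 + 0.05*4.0 = 2.0
Dual objective at y_4 = 2.0: reduced costs (6.0, -2.0), box minimizer x = (0.0, 6.0)
g(y_4) = b*y + (c1 - a1*y)*x1 + (c2 - a2*y)*x2 = 16*2.0 + 6.0*0.0 + (-2.0)*6.0 = 32.0 + 0.0 - 12.0 = 20.0


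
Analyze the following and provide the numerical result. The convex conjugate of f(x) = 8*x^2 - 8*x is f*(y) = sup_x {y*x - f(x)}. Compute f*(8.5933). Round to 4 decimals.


f*(y) = sup_x {y*x - a*x^2 - b*x} = sup_x {(y-b)*x - a*x^2}
FOC: (y - b) - 2a*x = 0 => x* = (y - b)/(2a)
x* = (8.5933 + 8)/(2*8) = 1.0371
f*(8.5933) = (y-b)^2/(4a) = (8.5933 + 8)^2/(4*8)
= 275.3376/32 = 8.6043


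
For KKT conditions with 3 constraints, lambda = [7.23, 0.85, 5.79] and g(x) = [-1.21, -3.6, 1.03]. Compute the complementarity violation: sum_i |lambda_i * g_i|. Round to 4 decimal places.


KKT complementary slackness check:
lambda_1 * g_1 = 7.23 * -1.21 = -8.7483
lambda_2 * g_2 = 0.85 * -3.6 = -3.06
lambda_3 * g_3 = 5.79 * 1.03 = 5.9637
Total violation = 8.7483 + 3.06 + 5.9637 = 17.772


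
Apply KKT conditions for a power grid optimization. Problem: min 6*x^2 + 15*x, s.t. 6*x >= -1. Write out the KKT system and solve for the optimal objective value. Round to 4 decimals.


Step 1: Try lambda = 0 (constraint inactive).
x_unc = -15/(2*6) = -1.25
Check: 6*-1.25 = -7.5 < -1 -- violated!
Step 2: Constraint must be active: 6*x = -1
x* = -1/6 = -0.1667 (rounded; the exact value -1/6 is used below)
lambda = (2*6*(-1/6) + 15)/6 = 2.1667
Step 3: Compute optimal value.
f(x*) = 6*(-1/6)^2 + 15*(-1/6) = -2.3333


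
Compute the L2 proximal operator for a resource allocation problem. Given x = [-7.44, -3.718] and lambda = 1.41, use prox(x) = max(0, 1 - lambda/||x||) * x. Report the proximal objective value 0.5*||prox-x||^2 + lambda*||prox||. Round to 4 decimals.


Step 1: Compute ||x||.
||x|| = 8.3173
Step 2: Compute scaling factor.
scale = max(0, 1 - 1.41/8.3173) = 0.8305
Step 3: prox(x) = [-6.1787, -3.0877]
||prox(x)|| = 6.9073
Step 4: Proximal objective.
0.5*||prox-x||^2 = 0.9941
lambda*||prox|| = 9.7393
Total = 10.7333


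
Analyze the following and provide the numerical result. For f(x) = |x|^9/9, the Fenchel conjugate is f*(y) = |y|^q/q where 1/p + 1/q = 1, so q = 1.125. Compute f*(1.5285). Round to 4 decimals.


The conjugate exponent q satisfies 1/p + 1/q = 1.
p = 9, so q = 9/(9 - 1) = 1.125
|y|^q = 1.5285^1.125 = 1.6118
f*(1.5285) = 1.6118 / 1.125 = 1.4327


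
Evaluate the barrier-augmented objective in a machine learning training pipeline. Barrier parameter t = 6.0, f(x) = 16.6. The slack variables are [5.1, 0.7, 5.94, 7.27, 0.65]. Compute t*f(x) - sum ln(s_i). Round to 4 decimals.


Step 1: Compute log-barrier.
ln values: [1.6292, -0.3567, 1.7817, 1.9838, -0.4308]
phi = -(1.6292 - 0.3567 + 1.7817 + 1.9838 - 0.4308) = -4.6072
Step 2: Compute augmented objective.
t*f(x) = 6.0*16.6 = 99.6
Total = 99.6 - 4.6072 = 94.9928


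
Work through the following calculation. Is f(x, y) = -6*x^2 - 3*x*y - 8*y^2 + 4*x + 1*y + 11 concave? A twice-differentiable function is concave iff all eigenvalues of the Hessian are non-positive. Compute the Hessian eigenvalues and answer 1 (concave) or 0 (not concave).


The Hessian of f(x,y) = -6*x^2 - 3*x*y - 8*y^2 + 4*x + 1*y + 11 is:
H = [[-12, -3], [-3, -16]]
Trace = -12 - 16 = -28
Determinant = -12*-16 - (-3)^2 = 183
Discriminant = (-28)^2 - 4*183 = 52.0
Eigenvalues: lambda_1 = -17.6056, lambda_2 = -10.3944
The function is concave.

1


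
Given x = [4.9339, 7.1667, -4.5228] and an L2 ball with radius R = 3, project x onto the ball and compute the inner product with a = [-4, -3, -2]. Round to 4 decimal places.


Step 1: Compute ||x|| (intermediates to 6 decimals).
||x|| = sqrt(4.9339^2 + 7.1667^2 + (-4.5228)^2) = 9.806155
Step 2: Project.
Since ||x|| > R, scale = R/||x|| = 3/9.806155 = 0.30593, proj(x) = scale * x
proj(x) = [1.509428, 2.192509, -1.38366]
Step 3: Dot product.
a^T * proj(x) = -4*1.509428 - 3*2.192509 - 2*(-1.38366) = -9.8479


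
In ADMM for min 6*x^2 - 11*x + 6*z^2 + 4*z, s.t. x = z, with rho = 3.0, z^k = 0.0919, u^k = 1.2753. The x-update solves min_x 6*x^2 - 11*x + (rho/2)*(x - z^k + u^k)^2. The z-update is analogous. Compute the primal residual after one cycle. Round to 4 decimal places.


ADMM iteration with rho = 3.0, z^k = 0.0919, u^k = 1.2753
Step 1: x-update.
Minimize 6*x^2 - 11*x + (3.0/2)*(x - 0.0919 + 1.2753)^2
FOC: (2*6 + 3.0)*x = 11 + 3.0*(0.0919 - 1.2753)
x^{k+1} = 0.4967
Step 2: z-update.
Minimize 6*z^2 + 4*z + (3.0/2)*(0.4967 - z + 1.2753)^2
FOC: (2*6 + 3.0)*z = -4 + 3.0*(0.4967 + 1.2753)
z^{k+1} = 0.0877
Step 3: u-update.
u^{k+1} = 1.2753 + 0.4967 - 0.0877 = 1.6842
Step 4: Primal residual = |0.4967 - 0.0877| = 0.4089


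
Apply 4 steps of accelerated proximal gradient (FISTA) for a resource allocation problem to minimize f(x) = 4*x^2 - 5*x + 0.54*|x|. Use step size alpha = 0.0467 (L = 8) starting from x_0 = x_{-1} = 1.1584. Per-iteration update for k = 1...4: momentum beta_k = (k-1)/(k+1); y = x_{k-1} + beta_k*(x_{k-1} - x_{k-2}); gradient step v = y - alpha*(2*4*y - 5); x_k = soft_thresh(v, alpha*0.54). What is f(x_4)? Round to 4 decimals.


FISTA on f(x) = 4*x^2 - 5*x + 0.54*|x|
L = 8, alpha = 0.0467
Iteration 1: beta = 0.0, y = 1.1584 + 0.0*(1.1584 - 1.1584) = 1.1584
  grad(y) = 4.2672, v = y - alpha*grad = 0.9591
  prox(v) = soft_thresh(0.9591, 0.0252) = 0.9339
Iteration 2: beta = 0.3333, y = 0.9339 + 0.3333*(0.9339 - 1.1584) = 0.8591
  grad(y) = 1.8726, v = y - alpha*grad = 0.7716
  prox(v) = soft_thresh(0.7716, 0.0252) = 0.7464
Iteration 3: beta = 0.5, y = 0.7464 + 0.5*(0.7464 - 0.9339) = 0.6527
  grad(y) = 0.2212, v = y - alpha*grad = 0.6423
  prox(v) = soft_thresh(0.6423, 0.0252) = 0.6171
Iteration 4: beta = 0.6, y = 0.6171 + 0.6*(0.6171 - 0.7464) = 0.5395
  grad(y) = -0.6838, v = y - alpha*grad = 0.5715
  prox(v) = soft_thresh(0.5715, 0.0252) = 0.5462
f(x_4) = 4*0.5462^2 - 5*0.5462 + 0.54*|0.5462| = -1.2427


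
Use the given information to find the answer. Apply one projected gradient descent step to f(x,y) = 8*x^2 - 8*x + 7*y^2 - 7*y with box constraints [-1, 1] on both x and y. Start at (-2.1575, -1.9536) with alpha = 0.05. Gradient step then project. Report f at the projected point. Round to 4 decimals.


Step 1: Compute gradient at (-2.1575, -1.9536).
grad_x = 2*8*-2.1575 - 8 = -42.52
grad_y = 2*7*-1.9536 - 7 = -34.3504
Step 2: Gradient step.
x_raw = -2.1575 - 0.05*-42.52 = -0.0315
y_raw = -1.9536 - 0.05*-34.3504 = -0.2361
Step 3: Project onto [-1, 1].
x_proj = clip(-0.0315) = -0.0315
y_proj = clip(-0.2361) = -0.2361
Step 4: Evaluate f.
f(-0.0315, -0.2361) = 2.3026


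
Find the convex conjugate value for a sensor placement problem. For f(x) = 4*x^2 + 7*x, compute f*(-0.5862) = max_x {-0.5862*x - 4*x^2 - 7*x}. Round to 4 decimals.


f*(y) = sup_x {y*x - a*x^2 - b*x} = sup_x {(y-b)*x - a*x^2}
FOC: (y - b) - 2a*x = 0 => x* = (y - b)/(2a)
x* = (-0.5862 - 7)/(2*4) = -0.9483
f*(-0.5862) = (y-b)^2/(4a) = (-0.5862 - 7)^2/(4*4)
= 57.5504/16 = 3.5969


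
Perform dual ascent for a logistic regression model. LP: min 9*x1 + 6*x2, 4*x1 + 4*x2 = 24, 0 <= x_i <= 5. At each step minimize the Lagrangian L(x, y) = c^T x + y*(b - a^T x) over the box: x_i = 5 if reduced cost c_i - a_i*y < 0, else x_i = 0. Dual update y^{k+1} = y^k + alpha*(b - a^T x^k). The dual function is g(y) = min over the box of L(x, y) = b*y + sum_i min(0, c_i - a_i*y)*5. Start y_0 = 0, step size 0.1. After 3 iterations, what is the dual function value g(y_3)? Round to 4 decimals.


Dual ascent for LP: min 9*x1 + 6*x2, 4*x1 + 4*x2 = 24, 0 <= x_i <= 5
Step 1: y^k = 0.0, reduced costs: (9.0, 6.0)
  x^k = (0.0, 0.0), subgradient = b - a^T x = 24.0
  y^{k+1} = 0.0 + 0.1*24.0 = 2.4
Step 2: y^k = 2.4, reduced costs: (-0.6, -3.6)
  x^k = (5.0, 5.0), subgradient = b - a^T x = -16.0
  y^{k+1} = 2.4 + 0.1*-16.0 = 0.8
Step 3: y^k = 0.8, reduced costs: (5.8, 2.8)
  x^k = (0.0, 0.0), subgradient = b - a^T x = 24.0
  y^{k+1} = 0.8 + 0.1*24.0 = 3.2
Dual objective at y_3 = 3.2: reduced costs (-3.8, -6.8), box minimizer x = (5.0, 5.0)
g(y_3) = b*y + (c1 - a1*y)*x1 + (c2 - a2*y)*x2 = 24*3.2 + (-3.8)*5.0 + (-6.8)*5.0 = 76.8 - 19.0 - 34.0 = 23.8


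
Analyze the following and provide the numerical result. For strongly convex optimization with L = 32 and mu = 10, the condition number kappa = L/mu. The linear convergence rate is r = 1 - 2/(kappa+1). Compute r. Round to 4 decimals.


Step 1: Compute the condition number.
kappa = L/mu = 32/10 = 3.2
Step 2: Compute the convergence rate.
r = 1 - 2/(kappa + 1) = 1 - 2*mu/(L + mu) = (L - mu)/(L + mu) = 22/42 = 0.5238


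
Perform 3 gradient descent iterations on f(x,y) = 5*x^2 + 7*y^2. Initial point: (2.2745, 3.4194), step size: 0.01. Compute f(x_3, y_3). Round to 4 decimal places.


Gradient descent on f(x,y) = 5*x^2 + 7*y^2.
Starting point: (2.2745, 3.4194), alpha = 0.01
Step 1: grad_x = 2*5*2.2745 = 22.745, grad_y = 2*7*3.4194 = 47.8716
  x_1 = 2.2745 - 0.01*22.745 = 2.0471
  y_1 = 3.4194 - 0.01*47.8716 = 2.9407
Step 2: grad_x = 2*5*2.0471 = 20.4705, grad_y = 2*7*2.9407 = 41.1696
  x_2 = 2.0471 - 0.01*20.4705 = 1.8423
  y_2 = 2.9407 - 0.01*41.1696 = 2.529
Step 3: grad_x = 2*5*1.8423 = 18.4235, grad_y = 2*7*2.529 = 35.4058
  x_3 = 1.8423 - 0.01*18.4235 = 1.6581
  y_3 = 2.529 - 0.01*35.4058 = 2.1749
f(1.6581, 2.1749) = 5*1.6581^2 + 7*2.1749^2 = 46.8589


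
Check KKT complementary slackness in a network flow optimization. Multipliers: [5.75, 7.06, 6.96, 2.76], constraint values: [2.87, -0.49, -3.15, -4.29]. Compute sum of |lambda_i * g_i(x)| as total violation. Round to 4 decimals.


KKT complementary slackness check:
lambda_1 * g_1 = 5.75 * 2.87 = 16.5025
lambda_2 * g_2 = 7.06 * -0.49 = -3.4594
lambda_3 * g_3 = 6.96 * -3.15 = -21.924
lambda_4 * g_4 = 2.76 * -4.29 = -11.8404
Total violation = 16.5025 + 3.4594 + 21.924 + 11.8404 = 53.7263


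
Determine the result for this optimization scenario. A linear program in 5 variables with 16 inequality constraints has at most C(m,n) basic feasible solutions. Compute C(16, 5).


Each vertex corresponds to some choice of n active constraints out of m, so the number of vertices is at most C(m, n) = m! / (n!(m-n)!).
m = 16, n = 5
Numerator: 16 * 15 * 14 * 13 * 12
Denominator: 5! = 120
C(16, 5) = 4368


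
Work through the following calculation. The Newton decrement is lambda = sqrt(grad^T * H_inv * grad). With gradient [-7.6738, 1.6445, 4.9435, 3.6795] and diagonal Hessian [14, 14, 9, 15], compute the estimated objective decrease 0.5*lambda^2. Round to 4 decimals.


Step 1: H is diagonal, so H^(-1) * g = [-0.5481, 0.1175, 0.5493, 0.2453].
Step 2: g^T H^(-1) g = sum_i g_i^2 / H_ii
  = (-7.6738)^2/14 + (1.6445)^2/14 + (4.9435)^2/9 + (3.6795)^2/15
  = 4.2062 + 0.1932 + 2.7154 + 0.9026 = 8.0173
Step 3: Objective decrease = 0.5 * g^T H^(-1) g = 4.0087


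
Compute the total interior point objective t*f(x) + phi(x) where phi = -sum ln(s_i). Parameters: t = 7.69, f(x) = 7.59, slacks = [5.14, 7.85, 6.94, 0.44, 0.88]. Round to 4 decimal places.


Step 1: Compute log-barrier.
ln values: [1.6371, 2.0605, 1.9373, -0.821, -0.1278]
phi = -(1.6371 + 2.0605 + 1.9373 - 0.821 - 0.1278) = -4.6861
Step 2: Compute augmented objective.
t*f(x) = 7.69*7.59 = 58.3671
Total = 58.3671 - 4.6861 = 53.681


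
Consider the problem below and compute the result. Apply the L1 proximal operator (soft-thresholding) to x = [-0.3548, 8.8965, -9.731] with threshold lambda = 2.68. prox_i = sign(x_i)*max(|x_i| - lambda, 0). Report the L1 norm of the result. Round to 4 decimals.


Soft-thresholding with lambda = 2.68:
prox(-0.3548) = sign(-0.3548)*max(|-0.3548| - 2.68, 0) = 0.0
prox(8.8965) = sign(8.8965)*max(|8.8965| - 2.68, 0) = 6.2165
prox(-9.731) = sign(-9.731)*max(|-9.731| - 2.68, 0) = -7.051
prox(x) = [0.0, 6.2165, -7.051]
||prox(x)||_1 = 0.0 + 6.2165 + 7.051 = 13.2675


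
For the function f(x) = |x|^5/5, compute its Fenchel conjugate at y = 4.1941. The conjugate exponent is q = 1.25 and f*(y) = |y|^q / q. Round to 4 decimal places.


The conjugate exponent q satisfies 1/p + 1/q = 1.
p = 5, so q = 5/(5 - 1) = 1.25
|y|^q = 4.1941^1.25 = 6.002
f*(4.1941) = 6.002 / 1.25 = 4.8016


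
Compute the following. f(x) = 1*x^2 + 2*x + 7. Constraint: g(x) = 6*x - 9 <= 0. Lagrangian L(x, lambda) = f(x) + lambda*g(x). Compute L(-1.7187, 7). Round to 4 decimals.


Step 1: Evaluate f(x).
f(-1.7187) = 1*(-1.7187)^2 + 2*(-1.7187) + 7 = 6.5165
Step 2: Evaluate g(x).
g(-1.7187) = 6*-1.7187 - 9 = -19.3122
Step 3: Compute Lagrangian.
L = 6.5165 + 7*-19.3122 = -128.6689


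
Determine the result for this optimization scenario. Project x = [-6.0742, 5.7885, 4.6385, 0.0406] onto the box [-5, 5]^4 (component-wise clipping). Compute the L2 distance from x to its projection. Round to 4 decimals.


Project each component onto [-5, 5].
clip(-6.0742) = -5.0, clip(5.7885) = 5.0, clip(4.6385) = 4.6385, clip(0.0406) = 0.0406
Projection = [-5.0, 5.0, 4.6385, 0.0406]
Squared diffs: [1.1539, 0.6217, 0.0, 0.0]
Distance = sqrt(1.7756) = 1.3325


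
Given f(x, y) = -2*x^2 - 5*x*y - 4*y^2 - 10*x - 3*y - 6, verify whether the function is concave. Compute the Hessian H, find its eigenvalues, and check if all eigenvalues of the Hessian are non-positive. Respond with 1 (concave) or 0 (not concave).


The Hessian of f(x,y) = -2*x^2 - 5*x*y - 4*y^2 - 10*x - 3*y - 6 is:
H = [[-4, -5], [-5, -8]]
Trace = -4 - 8 = -12
Determinant = -4*-8 - (-5)^2 = 7
Discriminant = (-12)^2 - 4*7 = 116.0
Eigenvalues: lambda_1 = -11.3852, lambda_2 = -0.6148
The function is concave.

1


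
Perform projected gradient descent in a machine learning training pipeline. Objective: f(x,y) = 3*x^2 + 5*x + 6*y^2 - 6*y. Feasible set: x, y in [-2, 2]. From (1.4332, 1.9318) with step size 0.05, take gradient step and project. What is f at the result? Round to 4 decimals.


Step 1: Compute gradient at (1.4332, 1.9318).
grad_x = 2*3*1.4332 + 5 = 13.5992
grad_y = 2*6*1.9318 - 6 = 17.1816
Step 2: Gradient step.
x_raw = 1.4332 - 0.05*13.5992 = 0.7532
y_raw = 1.9318 - 0.05*17.1816 = 1.0727
Step 3: Project onto [-2, 2].
x_proj = clip(0.7532) = 0.7532
y_proj = clip(1.0727) = 1.0727
Step 4: Evaluate f.
f(0.7532, 1.0727) = 5.9364


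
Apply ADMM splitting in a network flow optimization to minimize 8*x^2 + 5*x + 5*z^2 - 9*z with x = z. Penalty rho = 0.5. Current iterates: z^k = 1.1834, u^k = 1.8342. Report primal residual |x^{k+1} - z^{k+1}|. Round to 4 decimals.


ADMM iteration with rho = 0.5, z^k = 1.1834, u^k = 1.8342
Step 1: x-update.
Minimize 8*x^2 + 5*x + (0.5/2)*(x - 1.1834 + 1.8342)^2
FOC: (2*8 + 0.5)*x = -5 + 0.5*(1.1834 - 1.8342)
x^{k+1} = -0.3228
Step 2: z-update.
Minimize 5*z^2 - 9*z + (0.5/2)*(-0.3228 - z + 1.8342)^2
FOC: (2*5 + 0.5)*z = 9 + 0.5*(-0.3228 + 1.8342)
z^{k+1} = 0.9291
Step 3: u-update.
u^{k+1} = 1.8342 - 0.3228 - 0.9291 = 0.5823
Step 4: Primal residual = |-0.3228 - 0.9291| = 1.2519


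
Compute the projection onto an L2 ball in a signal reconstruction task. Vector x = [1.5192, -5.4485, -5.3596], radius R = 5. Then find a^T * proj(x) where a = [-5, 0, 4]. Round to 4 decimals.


Step 1: Compute ||x|| (intermediates to 6 decimals).
||x|| = sqrt(1.5192^2 + (-5.4485)^2 + (-5.3596)^2) = 7.792268
Step 2: Project.
Since ||x|| > R, scale = R/||x|| = 5/7.792268 = 0.641662, proj(x) = scale * x
proj(x) = [0.974813, -3.496095, -3.439052]
Step 3: Dot product.
a^T * proj(x) = -5*0.974813 + 0*(-3.496095) + 4*(-3.439052) = -18.6303


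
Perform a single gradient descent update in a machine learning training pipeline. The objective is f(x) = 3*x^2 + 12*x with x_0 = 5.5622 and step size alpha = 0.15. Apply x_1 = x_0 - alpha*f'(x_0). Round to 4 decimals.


We compute the gradient at x_0 and apply the update.
f'(x) = 6*x + 12
f'(5.5622) = 6*5.5622 + 12 = 45.3732
x_1 = 5.5622 - 0.15*45.3732 = -1.2438


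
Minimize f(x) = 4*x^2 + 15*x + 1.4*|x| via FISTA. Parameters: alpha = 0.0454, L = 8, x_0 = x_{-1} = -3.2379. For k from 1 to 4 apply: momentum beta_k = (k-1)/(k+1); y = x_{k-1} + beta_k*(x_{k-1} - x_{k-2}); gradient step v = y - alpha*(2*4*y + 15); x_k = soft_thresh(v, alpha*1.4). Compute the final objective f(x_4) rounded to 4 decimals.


FISTA on f(x) = 4*x^2 + 15*x + 1.4*|x|
L = 8, alpha = 0.0454
Iteration 1: beta = 0.0, y = -3.2379 + 0.0*(-3.2379 + 3.2379) = -3.2379
  grad(y) = -10.9032, v = y - alpha*grad = -2.7429
  prox(v) = soft_thresh(-2.7429, 0.0636) = -2.6793
Iteration 2: beta = 0.3333, y = -2.6793 + 0.3333*(-2.6793 + 3.2379) = -2.4931
  grad(y) = -4.9452, v = y - alpha*grad = -2.2686
  prox(v) = soft_thresh(-2.2686, 0.0636) = -2.2051
Iteration 3: beta = 0.5, y = -2.2051 + 0.5*(-2.2051 + 2.6793) = -1.9679
  grad(y) = -0.7436, v = y - alpha*grad = -1.9342
  prox(v) = soft_thresh(-1.9342, 0.0636) = -1.8706
Iteration 4: beta = 0.6, y = -1.8706 + 0.6*(-1.8706 + 2.2051) = -1.67
  grad(y) = 1.6403, v = y - alpha*grad = -1.7444
  prox(v) = soft_thresh(-1.7444, 0.0636) = -1.6809
f(x_4) = 4*(-1.6809)^2 + 15*(-1.6809) + 1.4*|-1.6809| = -11.5585


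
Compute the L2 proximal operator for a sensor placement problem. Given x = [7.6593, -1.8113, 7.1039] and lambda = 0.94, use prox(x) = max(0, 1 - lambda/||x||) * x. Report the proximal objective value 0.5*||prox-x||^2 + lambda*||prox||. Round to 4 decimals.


Step 1: Compute ||x||.
||x|| = 10.6024
Step 2: Compute scaling factor.
scale = max(0, 1 - 0.94/10.6024) = 0.9113
Step 3: prox(x) = [6.9802, -1.6507, 6.4741]
||prox(x)|| = 9.6624
Step 4: Proximal objective.
0.5*||prox-x||^2 = 0.4418
lambda*||prox|| = 9.0827
Total = 9.5245


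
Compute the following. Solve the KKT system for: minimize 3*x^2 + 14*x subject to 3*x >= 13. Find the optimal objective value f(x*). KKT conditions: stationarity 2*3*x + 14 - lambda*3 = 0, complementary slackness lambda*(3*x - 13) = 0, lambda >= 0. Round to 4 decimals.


Step 1: Try lambda = 0 (constraint inactive).
x_unc = -14/(2*3) = -2.3333
Check: 3*-2.3333 = -6.9999 < 13 -- violated!
Step 2: Constraint must be active: 3*x = 13
x* = 13/3 = 4.3333 (rounded; the exact value 13/3 is used below)
lambda = (2*3*(13/3) + 14)/3 = 13.3333
Step 3: Compute optimal value.
f(x*) = 3*(13/3)^2 + 14*(13/3) = 117.0


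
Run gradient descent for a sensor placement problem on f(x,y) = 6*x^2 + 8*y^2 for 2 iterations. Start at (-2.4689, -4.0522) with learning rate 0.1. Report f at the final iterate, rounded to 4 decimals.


Gradient descent on f(x,y) = 6*x^2 + 8*y^2.
Starting point: (-2.4689, -4.0522), alpha = 0.1
Step 1: grad_x = 2*6*-2.4689 = -29.6268, grad_y = 2*8*-4.0522 = -64.8352
  x_1 = -2.4689 - 0.1*-29.6268 = 0.4938
  y_1 = -4.0522 - 0.1*-64.8352 = 2.4313
Step 2: grad_x = 2*6*0.4938 = 5.9254, grad_y = 2*8*2.4313 = 38.9011
  x_2 = 0.4938 - 0.1*5.9254 = -0.0988
  y_2 = 2.4313 - 0.1*38.9011 = -1.4588
f(-0.0988, -1.4588) = 6*(-0.0988)^2 + 8*(-1.4588)^2 = 17.0831


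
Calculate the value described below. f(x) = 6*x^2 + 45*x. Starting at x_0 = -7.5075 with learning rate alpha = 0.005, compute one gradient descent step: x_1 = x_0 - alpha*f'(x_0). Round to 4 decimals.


We compute the gradient at x_0 and apply the update.
f'(x) = 12*x + 45
f'(-7.5075) = 12*-7.5075 + 45 = -45.09
x_1 = -7.5075 - 0.005*-45.09 = -7.2821


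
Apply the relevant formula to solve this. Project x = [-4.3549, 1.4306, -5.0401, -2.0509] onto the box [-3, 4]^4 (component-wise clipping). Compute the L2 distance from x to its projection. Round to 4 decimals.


Project each component onto [-3, 4].
clip(-4.3549) = -3.0, clip(1.4306) = 1.4306, clip(-5.0401) = -3.0, clip(-2.0509) = -2.0509
Projection = [-3.0, 1.4306, -3.0, -2.0509]
Squared diffs: [1.8358, 0.0, 4.162, 0.0]
Distance = sqrt(5.9978) = 2.449


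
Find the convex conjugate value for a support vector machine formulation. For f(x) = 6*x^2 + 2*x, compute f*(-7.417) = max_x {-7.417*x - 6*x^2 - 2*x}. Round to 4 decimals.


f*(y) = sup_x {y*x - a*x^2 - b*x} = sup_x {(y-b)*x - a*x^2}
FOC: (y - b) - 2a*x = 0 => x* = (y - b)/(2a)
x* = (-7.417 - 2)/(2*6) = -0.7848
f*(-7.417) = (y-b)^2/(4a) = (-7.417 - 2)^2/(4*6)
= 88.6799/24 = 3.695


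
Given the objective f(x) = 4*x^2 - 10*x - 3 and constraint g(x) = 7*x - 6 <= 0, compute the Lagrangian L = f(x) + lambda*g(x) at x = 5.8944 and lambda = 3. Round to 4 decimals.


Step 1: Evaluate f(x).
f(5.8944) = 4*5.8944^2 - 10*5.8944 - 3 = 77.0318
Step 2: Evaluate g(x).
g(5.8944) = 7*5.8944 - 6 = 35.2608
Step 3: Compute Lagrangian.
L = 77.0318 + 3*35.2608 = 182.8142


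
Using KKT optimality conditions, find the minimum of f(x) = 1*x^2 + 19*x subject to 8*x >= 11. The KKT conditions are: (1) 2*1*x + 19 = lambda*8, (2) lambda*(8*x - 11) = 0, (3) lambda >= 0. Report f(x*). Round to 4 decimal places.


Step 1: Try lambda = 0 (constraint inactive).
x_unc = -19/(2*1) = -9.5
Check: 8*-9.5 = -76.0 < 11 -- violated!
Step 2: Constraint must be active: 8*x = 11
x* = 11/8 = 1.375
lambda = (2*1*1.375 + 19)/8 = 2.7188
Step 3: Compute optimal value.
f(x*) = 1*1.375^2 + 19*1.375 = 28.0156


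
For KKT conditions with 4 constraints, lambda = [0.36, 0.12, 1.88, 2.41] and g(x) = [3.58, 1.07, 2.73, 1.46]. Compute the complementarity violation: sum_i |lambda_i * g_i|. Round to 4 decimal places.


KKT complementary slackness check:
lambda_1 * g_1 = 0.36 * 3.58 = 1.2888
lambda_2 * g_2 = 0.12 * 1.07 = 0.1284
lambda_3 * g_3 = 1.88 * 2.73 = 5.1324
lambda_4 * g_4 = 2.41 * 1.46 = 3.5186
Total violation = 1.2888 + 0.1284 + 5.1324 + 3.5186 = 10.0682


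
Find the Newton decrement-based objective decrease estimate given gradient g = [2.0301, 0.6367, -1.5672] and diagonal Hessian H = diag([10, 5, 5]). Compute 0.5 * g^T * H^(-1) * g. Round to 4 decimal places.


Step 1: H is diagonal, so H^(-1) * g = [0.203, 0.1273, -0.3134].
Step 2: g^T H^(-1) g = sum_i g_i^2 / H_ii
  = (2.0301)^2/10 + (0.6367)^2/5 + (-1.5672)^2/5
  = 0.4121 + 0.0811 + 0.4912 = 0.9844
Step 3: Objective decrease = 0.5 * g^T H^(-1) g = 0.4922


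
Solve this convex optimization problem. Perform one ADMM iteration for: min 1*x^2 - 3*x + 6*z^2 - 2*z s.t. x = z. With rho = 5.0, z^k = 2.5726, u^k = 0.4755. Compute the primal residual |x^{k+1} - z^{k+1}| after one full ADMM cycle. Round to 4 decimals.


ADMM iteration with rho = 5.0, z^k = 2.5726, u^k = 0.4755
Step 1: x-update.
Minimize 1*x^2 - 3*x + (5.0/2)*(x - 2.5726 + 0.4755)^2
FOC: (2*1 + 5.0)*x = 3 + 5.0*(2.5726 - 0.4755)
x^{k+1} = 1.9265
Step 2: z-update.
Minimize 6*z^2 - 2*z + (5.0/2)*(1.9265 - z + 0.4755)^2
FOC: (2*6 + 5.0)*z = 2 + 5.0*(1.9265 + 0.4755)
z^{k+1} = 0.8241
Step 3: u-update.
u^{k+1} = 0.4755 + 1.9265 - 0.8241 = 1.5779
Step 4: Primal residual = |1.9265 - 0.8241| = 1.1024


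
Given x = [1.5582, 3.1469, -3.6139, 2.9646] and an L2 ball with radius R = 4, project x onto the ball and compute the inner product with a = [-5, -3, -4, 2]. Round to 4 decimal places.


Step 1: Compute ||x|| (intermediates to 6 decimals).
||x|| = sqrt(1.5582^2 + 3.1469^2 + (-3.6139)^2 + 2.9646^2) = 5.846374
Step 2: Project.
Since ||x|| > R, scale = R/||x|| = 4/5.846374 = 0.684185, proj(x) = scale * x
proj(x) = [1.066097, 2.153062, -2.472576, 2.028335]
Step 3: Dot product.
a^T * proj(x) = -5*1.066097 - 3*2.153062 - 4*(-2.472576) + 2*2.028335 = 2.1573


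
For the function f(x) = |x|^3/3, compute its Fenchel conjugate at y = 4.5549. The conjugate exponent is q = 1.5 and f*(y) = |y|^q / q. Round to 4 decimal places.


The conjugate exponent q satisfies 1/p + 1/q = 1.
p = 3, so q = 3/(3 - 1) = 1.5
|y|^q = 4.5549^1.5 = 9.7212
f*(4.5549) = 9.7212 / 1.5 = 6.4808


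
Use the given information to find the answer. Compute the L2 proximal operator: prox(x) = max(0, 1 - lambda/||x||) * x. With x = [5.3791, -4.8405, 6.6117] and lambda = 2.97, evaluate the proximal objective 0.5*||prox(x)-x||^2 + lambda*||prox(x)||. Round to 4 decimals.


Step 1: Compute ||x||.
||x|| = 9.802
Step 2: Compute scaling factor.
scale = max(0, 1 - 2.97/9.802) = 0.697
Step 3: prox(x) = [3.7492, -3.3738, 4.6084]
||prox(x)|| = 6.832
Step 4: Proximal objective.
0.5*||prox-x||^2 = 4.4105
lambda*||prox|| = 20.291
Total = 24.7016


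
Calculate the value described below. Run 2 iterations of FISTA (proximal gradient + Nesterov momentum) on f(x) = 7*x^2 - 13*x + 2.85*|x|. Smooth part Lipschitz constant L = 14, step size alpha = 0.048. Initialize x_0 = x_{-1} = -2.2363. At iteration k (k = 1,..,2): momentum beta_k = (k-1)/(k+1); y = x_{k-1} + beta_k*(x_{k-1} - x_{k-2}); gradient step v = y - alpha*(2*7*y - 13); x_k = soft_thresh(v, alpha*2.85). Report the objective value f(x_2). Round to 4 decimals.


FISTA on f(x) = 7*x^2 - 13*x + 2.85*|x|
L = 14, alpha = 0.048
Iteration 1: beta = 0.0, y = -2.2363 + 0.0*(-2.2363 + 2.2363) = -2.2363
  grad(y) = -44.3082, v = y - alpha*grad = -0.1095
  prox(v) = soft_thresh(-0.1095, 0.1368) = 0.0
Iteration 2: beta = 0.3333, y = 0.0 + 0.3333*(0.0 + 2.2363) = 0.7454
  grad(y) = -2.5639, v = y - alpha*grad = 0.8685
  prox(v) = soft_thresh(0.8685, 0.1368) = 0.7317
f(x_2) = 7*0.7317^2 - 13*0.7317 + 2.85*|0.7317| = -3.6791


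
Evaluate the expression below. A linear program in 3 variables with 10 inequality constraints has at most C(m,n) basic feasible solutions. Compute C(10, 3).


Each vertex corresponds to some choice of n active constraints out of m, so the number of vertices is at most C(m, n) = m! / (n!(m-n)!).
m = 10, n = 3
Numerator: 10 * 9 * 8
Denominator: 3! = 6
C(10, 3) = 120


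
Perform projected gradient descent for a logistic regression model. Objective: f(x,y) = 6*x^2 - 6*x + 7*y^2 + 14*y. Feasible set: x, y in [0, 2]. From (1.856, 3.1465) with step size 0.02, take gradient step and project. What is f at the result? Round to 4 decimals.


Step 1: Compute gradient at (1.856, 3.1465).
grad_x = 2*6*1.856 - 6 = 16.272
grad_y = 2*7*3.1465 + 14 = 58.051
Step 2: Gradient step.
x_raw = 1.856 - 0.02*16.272 = 1.5306
y_raw = 3.1465 - 0.02*58.051 = 1.9855
Step 3: Project onto [0, 2].
x_proj = clip(1.5306) = 1.5306
y_proj = clip(1.9855) = 1.9855
Step 4: Evaluate f.
f(1.5306, 1.9855) = 60.264


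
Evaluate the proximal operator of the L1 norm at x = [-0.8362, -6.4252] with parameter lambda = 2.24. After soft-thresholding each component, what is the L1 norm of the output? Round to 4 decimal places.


Soft-thresholding with lambda = 2.24:
prox(-0.8362) = sign(-0.8362)*max(|-0.8362| - 2.24, 0) = 0.0
prox(-6.4252) = sign(-6.4252)*max(|-6.4252| - 2.24, 0) = -4.1852
prox(x) = [0.0, -4.1852]
||prox(x)||_1 = 0.0 + 4.1852 = 4.1852


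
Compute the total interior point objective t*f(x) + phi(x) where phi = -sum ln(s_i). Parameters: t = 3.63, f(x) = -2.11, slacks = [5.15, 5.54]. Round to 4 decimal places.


Step 1: Compute log-barrier.
ln values: [1.639, 1.712]
phi = -(1.639 + 1.712) = -3.351
Step 2: Compute augmented objective.
t*f(x) = 3.63*-2.11 = -7.6593
Total = -7.6593 - 3.351 = -11.0103


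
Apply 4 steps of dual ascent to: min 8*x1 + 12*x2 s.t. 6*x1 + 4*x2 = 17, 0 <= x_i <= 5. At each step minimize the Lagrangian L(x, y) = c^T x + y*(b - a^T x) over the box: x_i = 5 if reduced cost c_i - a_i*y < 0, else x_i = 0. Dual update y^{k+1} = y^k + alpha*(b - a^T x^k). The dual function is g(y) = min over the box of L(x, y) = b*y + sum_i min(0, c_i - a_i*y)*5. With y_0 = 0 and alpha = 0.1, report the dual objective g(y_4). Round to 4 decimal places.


Dual ascent for LP: min 8*x1 + 12*x2, 6*x1 + 4*x2 = 17, 0 <= x_i <= 5
Step 1: y^k = 0.0, reduced costs: (8.0, 12.0)
  x^k = (0.0, 0.0), subgradient = b - a^T x = 17.0
  y^{k+1} = 0.0 + 0.1*17.0 = 1.7
Step 2: y^k = 1.7, reduced costs: (-2.2, 5.2)
  x^k = (5.0, 0.0), subgradient = b - a^T x = -13.0
  y^{k+1} = 1.7 + 0.1*-13.0 = 0.4
Step 3: y^k = 0.4, reduced costs: (5.6, 10.4)
  x^k = (0.0, 0.0), subgradient = b - a^T x = 17.0
  y^{k+1} = 0.4 + 0.1*17.0 = 2.1
Step 4: y^k = 2.1, reduced costs: (-4.6, 3.6)
  x^k = (5.0, 0.0), subgradient = b - a^T x = -13.0
  y^{k+1} = 2.1 + 0.1*-13.0 = 0.8
Dual objective at y_4 = 0.8: reduced costs (3.2, 8.8), box minimizer x = (0.0, 0.0)
g(y_4) = b*y + (c1 - a1*y)*x1 + (c2 - a2*y)*x2 = 17*0.8 + 3.2*0.0 + 8.8*0.0 = 13.6 + 0.0 + 0.0 = 13.6


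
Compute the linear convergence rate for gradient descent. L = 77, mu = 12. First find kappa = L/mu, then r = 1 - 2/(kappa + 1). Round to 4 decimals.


Step 1: Compute the condition number.
kappa = L/mu = 77/12 = 6.4167
Step 2: Compute the convergence rate.
r = 1 - 2/(kappa + 1) = 1 - 2*mu/(L + mu) = (L - mu)/(L + mu) = 65/89 = 0.7303


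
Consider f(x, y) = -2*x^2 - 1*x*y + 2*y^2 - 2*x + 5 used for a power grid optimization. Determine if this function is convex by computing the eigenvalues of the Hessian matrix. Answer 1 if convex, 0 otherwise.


The Hessian of f(x,y) = -2*x^2 - 1*x*y + 2*y^2 - 2*x + 5 is:
H = [[-4, -1], [-1, 4]]
Trace = -4 + 4 = 0
Determinant = -4*4 - (-1)^2 = -17
Discriminant = (0)^2 - 4*-17 = 68.0
Eigenvalues: lambda_1 = -4.1231, lambda_2 = 4.1231
The function is not convex.

0


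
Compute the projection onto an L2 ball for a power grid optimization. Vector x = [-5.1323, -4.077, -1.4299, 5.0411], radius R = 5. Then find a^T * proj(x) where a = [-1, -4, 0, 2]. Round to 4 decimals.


Step 1: Compute ||x|| (intermediates to 6 decimals).
||x|| = sqrt((-5.1323)^2 + (-4.077)^2 + (-1.4299)^2 + 5.0411^2) = 8.391647
Step 2: Project.
Since ||x|| > R, scale = R/||x|| = 5/8.391647 = 0.595831, proj(x) = scale * x
proj(x) = [-3.057983, -2.429203, -0.851979, 3.003644]
Step 3: Dot product.
a^T * proj(x) = -1*(-3.057983) - 4*(-2.429203) + 0*(-0.851979) + 2*3.003644 = 18.7821


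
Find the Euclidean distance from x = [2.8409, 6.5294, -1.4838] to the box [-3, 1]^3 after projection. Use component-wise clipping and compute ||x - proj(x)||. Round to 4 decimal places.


Project each component onto [-3, 1].
clip(2.8409) = 1.0, clip(6.5294) = 1.0, clip(-1.4838) = -1.4838
Projection = [1.0, 1.0, -1.4838]
Squared diffs: [3.3889, 30.5743, 0.0]
Distance = sqrt(33.9632) = 5.8278


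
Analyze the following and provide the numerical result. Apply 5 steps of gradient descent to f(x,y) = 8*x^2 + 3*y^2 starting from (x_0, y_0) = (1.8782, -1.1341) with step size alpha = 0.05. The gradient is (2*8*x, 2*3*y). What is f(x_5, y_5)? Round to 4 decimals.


Gradient descent on f(x,y) = 8*x^2 + 3*y^2.
Starting point: (1.8782, -1.1341), alpha = 0.05
Step 1: grad_x = 2*8*1.8782 = 30.0512, grad_y = 2*3*-1.1341 = -6.8046
  x_1 = 1.8782 - 0.05*30.0512 = 0.3756
  y_1 = -1.1341 - 0.05*-6.8046 = -0.7939
Step 2: grad_x = 2*8*0.3756 = 6.0102, grad_y = 2*3*-0.7939 = -4.7632
  x_2 = 0.3756 - 0.05*6.0102 = 0.0751
  y_2 = -0.7939 - 0.05*-4.7632 = -0.5557
Step 3: grad_x = 2*8*0.0751 = 1.202, grad_y = 2*3*-0.5557 = -3.3343
  x_3 = 0.0751 - 0.05*1.202 = 0.015
  y_3 = -0.5557 - 0.05*-3.3343 = -0.389
Step 4: grad_x = 2*8*0.015 = 0.2404, grad_y = 2*3*-0.389 = -2.334
  x_4 = 0.015 - 0.05*0.2404 = 0.003
  y_4 = -0.389 - 0.05*-2.334 = -0.2723
Step 5: grad_x = 2*8*0.003 = 0.0481, grad_y = 2*3*-0.2723 = -1.6338
  x_5 = 0.003 - 0.05*0.0481 = 0.0006
  y_5 = -0.2723 - 0.05*-1.6338 = -0.1906
f(0.0006, -0.1906) = 8*0.0006^2 + 3*(-0.1906)^2 = 0.109


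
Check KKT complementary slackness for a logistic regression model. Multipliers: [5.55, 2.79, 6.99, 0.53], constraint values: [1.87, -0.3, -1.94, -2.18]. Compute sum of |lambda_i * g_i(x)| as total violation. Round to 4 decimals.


KKT complementary slackness check:
lambda_1 * g_1 = 5.55 * 1.87 = 10.3785
lambda_2 * g_2 = 2.79 * -0.3 = -0.837
lambda_3 * g_3 = 6.99 * -1.94 = -13.5606
lambda_4 * g_4 = 0.53 * -2.18 = -1.1554
Total violation = 10.3785 + 0.837 + 13.5606 + 1.1554 = 25.9315


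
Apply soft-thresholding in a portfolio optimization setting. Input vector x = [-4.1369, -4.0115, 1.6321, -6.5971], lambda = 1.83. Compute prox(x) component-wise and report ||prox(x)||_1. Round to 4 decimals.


Soft-thresholding with lambda = 1.83:
prox(-4.1369) = sign(-4.1369)*max(|-4.1369| - 1.83, 0) = -2.3069
prox(-4.0115) = sign(-4.0115)*max(|-4.0115| - 1.83, 0) = -2.1815
prox(1.6321) = sign(1.6321)*max(|1.6321| - 1.83, 0) = 0.0
prox(-6.5971) = sign(-6.5971)*max(|-6.5971| - 1.83, 0) = -4.7671
prox(x) = [-2.3069, -2.1815, 0.0, -4.7671]
||prox(x)||_1 = 2.3069 + 2.1815 + 0.0 + 4.7671 = 9.2555
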